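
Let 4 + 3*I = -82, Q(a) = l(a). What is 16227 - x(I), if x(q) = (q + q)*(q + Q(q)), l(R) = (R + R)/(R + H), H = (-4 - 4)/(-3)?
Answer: 573685/39 ≈ 14710.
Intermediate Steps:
H = 8/3 (H = -8*(-⅓) = 8/3 ≈ 2.6667)
l(R) = 2*R/(8/3 + R) (l(R) = (R + R)/(R + 8/3) = (2*R)/(8/3 + R) = 2*R/(8/3 + R))
Q(a) = 6*a/(8 + 3*a)
I = -86/3 (I = -4/3 + (⅓)*(-82) = -4/3 - 82/3 = -86/3 ≈ -28.667)
x(q) = 2*q*(q + 6*q/(8 + 3*q)) (x(q) = (q + q)*(q + 6*q/(8 + 3*q)) = (2*q)*(q + 6*q/(8 + 3*q)) = 2*q*(q + 6*q/(8 + 3*q)))
16227 - x(I) = 16227 - (-86/3)²*(28 + 6*(-86/3))/(8 + 3*(-86/3)) = 16227 - 7396*(28 - 172)/(9*(8 - 86)) = 16227 - 7396*(-144)/(9*(-78)) = 16227 - 7396*(-1)*(-144)/(9*78) = 16227 - 1*59168/39 = 16227 - 59168/39 = 573685/39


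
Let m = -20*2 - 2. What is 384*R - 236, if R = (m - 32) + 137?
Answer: 23956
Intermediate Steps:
m = -42 (m = -4*10 - 2 = -40 - 2 = -42)
R = 63 (R = (-42 - 32) + 137 = -74 + 137 = 63)
384*R - 236 = 384*63 - 236 = 24192 - 236 = 23956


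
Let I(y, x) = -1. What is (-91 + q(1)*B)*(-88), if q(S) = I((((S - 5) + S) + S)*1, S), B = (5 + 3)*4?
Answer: 10824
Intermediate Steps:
B = 32 (B = 8*4 = 32)
q(S) = -1
(-91 + q(1)*B)*(-88) = (-91 - 1*32)*(-88) = (-91 - 32)*(-88) = -123*(-88) = 10824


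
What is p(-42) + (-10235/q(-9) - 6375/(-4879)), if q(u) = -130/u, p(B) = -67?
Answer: -5777605/7462 ≈ -774.27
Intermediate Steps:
p(-42) + (-10235/q(-9) - 6375/(-4879)) = -67 + (-10235/((-130/(-9))) - 6375/(-4879)) = -67 + (-10235/((-130*(-⅑))) - 6375*(-1/4879)) = -67 + (-10235/130/9 + 375/287) = -67 + (-10235*9/130 + 375/287) = -67 + (-18423/26 + 375/287) = -67 - 5277651/7462 = -5777605/7462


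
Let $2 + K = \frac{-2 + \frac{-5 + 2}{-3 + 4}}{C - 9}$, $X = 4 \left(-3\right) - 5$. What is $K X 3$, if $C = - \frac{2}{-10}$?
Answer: $\frac{3213}{44} \approx 73.023$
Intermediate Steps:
$C = \frac{1}{5}$ ($C = \left(-2\right) \left(- \frac{1}{10}\right) = \frac{1}{5} \approx 0.2$)
$X = -17$ ($X = -12 - 5 = -17$)
$K = - \frac{63}{44}$ ($K = -2 + \frac{-2 + \frac{-5 + 2}{-3 + 4}}{\frac{1}{5} - 9} = -2 + \frac{-2 - \frac{3}{1}}{- \frac{44}{5}} = -2 + \left(-2 - 3\right) \left(- \frac{5}{44}\right) = -2 - - \frac{25}{44} = -2 + \frac{25}{44} = - \frac{63}{44} \approx -1.4318$)
$K X 3 = \left(- \frac{63}{44}\right) \left(-17\right) 3 = \frac{1071}{44} \cdot 3 = \frac{3213}{44}$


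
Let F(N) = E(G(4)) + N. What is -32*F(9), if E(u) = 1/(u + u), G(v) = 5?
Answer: -1456/5 ≈ -291.20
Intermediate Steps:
E(u) = 1/(2*u)
F(N) = ⅒ + N (F(N) = (½)/5 + N = (½)*(⅕) + N = ⅒ + N)
-32*F(9) = -32*(⅒ + 9) = -32*91/10 = -1456/5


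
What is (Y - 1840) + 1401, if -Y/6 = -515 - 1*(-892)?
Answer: -2701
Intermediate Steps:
Y = -2262 (Y = -6*(-515 - 1*(-892)) = -6*(-515 + 892) = -6*377 = -2262)
(Y - 1840) + 1401 = (-2262 - 1840) + 1401 = -4102 + 1401 = -2701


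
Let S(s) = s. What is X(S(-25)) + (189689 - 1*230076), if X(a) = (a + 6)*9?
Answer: -40558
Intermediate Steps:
X(a) = 54 + 9*a (X(a) = (6 + a)*9 = 54 + 9*a)
X(S(-25)) + (189689 - 1*230076) = (54 + 9*(-25)) + (189689 - 1*230076) = (54 - 225) + (189689 - 230076) = -171 - 40387 = -40558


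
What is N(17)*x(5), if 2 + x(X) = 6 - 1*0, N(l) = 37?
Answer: 148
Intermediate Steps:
x(X) = 4 (x(X) = -2 + (6 - 1*0) = -2 + (6 + 0) = -2 + 6 = 4)
N(17)*x(5) = 37*4 = 148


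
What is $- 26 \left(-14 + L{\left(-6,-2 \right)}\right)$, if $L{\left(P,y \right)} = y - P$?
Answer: $260$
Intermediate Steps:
$- 26 \left(-14 + L{\left(-6,-2 \right)}\right) = - 26 \left(-14 - -4\right) = - 26 \left(-14 + \left(-2 + 6\right)\right) = - 26 \left(-14 + 4\right) = \left(-26\right) \left(-10\right) = 260$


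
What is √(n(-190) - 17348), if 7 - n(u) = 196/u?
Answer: 9*I*√1932015/95 ≈ 131.68*I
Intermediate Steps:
n(u) = 7 - 196/u
√(n(-190) - 17348) = √((7 - 196/(-190)) - 17348) = √((7 - 196*(-1/190)) - 17348) = √((7 + 98/95) - 17348) = √(763/95 - 17348) = √(-1647297/95) = 9*I*√1932015/95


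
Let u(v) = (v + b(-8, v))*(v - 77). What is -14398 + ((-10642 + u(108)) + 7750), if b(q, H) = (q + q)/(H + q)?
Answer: -348674/25 ≈ -13947.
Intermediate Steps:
b(q, H) = 2*q/(H + q) (b(q, H) = (2*q)/(H + q) = 2*q/(H + q))
u(v) = (-77 + v)*(v - 16/(-8 + v)) (u(v) = (v + 2*(-8)/(v - 8))*(v - 77) = (v + 2*(-8)/(-8 + v))*(-77 + v) = (v - 16/(-8 + v))*(-77 + v) = (-77 + v)*(v - 16/(-8 + v)))
-14398 + ((-10642 + u(108)) + 7750) = -14398 + ((-10642 + (1232 - 16*108 + 108*(-77 + 108)*(-8 + 108))/(-8 + 108)) + 7750) = -14398 + ((-10642 + (1232 - 1728 + 108*31*100)/100) + 7750) = -14398 + ((-10642 + (1232 - 1728 + 334800)/100) + 7750) = -14398 + ((-10642 + (1/100)*334304) + 7750) = -14398 + ((-10642 + 83576/25) + 7750) = -14398 + (-182474/25 + 7750) = -14398 + 11276/25 = -348674/25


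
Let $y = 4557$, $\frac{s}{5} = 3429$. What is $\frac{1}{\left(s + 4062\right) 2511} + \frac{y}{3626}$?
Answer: $\frac{4952322335}{3940557498} \approx 1.2568$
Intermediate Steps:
$s = 17145$ ($s = 5 \cdot 3429 = 17145$)
$\frac{1}{\left(s + 4062\right) 2511} + \frac{y}{3626} = \frac{1}{\left(17145 + 4062\right) 2511} + \frac{4557}{3626} = \frac{1}{21207} \cdot \frac{1}{2511} + 4557 \cdot \frac{1}{3626} = \frac{1}{21207} \cdot \frac{1}{2511} + \frac{93}{74} = \frac{1}{53250777} + \frac{93}{74} = \frac{4952322335}{3940557498}$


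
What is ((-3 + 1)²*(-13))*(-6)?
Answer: 312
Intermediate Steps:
((-3 + 1)²*(-13))*(-6) = ((-2)²*(-13))*(-6) = (4*(-13))*(-6) = -52*(-6) = 312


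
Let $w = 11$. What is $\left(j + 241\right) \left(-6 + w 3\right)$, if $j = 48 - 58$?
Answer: $6237$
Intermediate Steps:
$j = -10$
$\left(j + 241\right) \left(-6 + w 3\right) = \left(-10 + 241\right) \left(-6 + 11 \cdot 3\right) = 231 \left(-6 + 33\right) = 231 \cdot 27 = 6237$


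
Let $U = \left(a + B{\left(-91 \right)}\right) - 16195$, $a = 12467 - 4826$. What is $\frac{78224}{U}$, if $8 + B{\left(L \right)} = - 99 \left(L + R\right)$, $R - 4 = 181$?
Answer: $- \frac{19556}{4467} \approx -4.3779$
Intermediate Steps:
$R = 185$ ($R = 4 + 181 = 185$)
$B{\left(L \right)} = -18323 - 99 L$ ($B{\left(L \right)} = -8 - 99 \left(L + 185\right) = -8 - 99 \left(185 + L\right) = -8 - \left(18315 + 99 L\right) = -18323 - 99 L$)
$a = 7641$ ($a = 12467 - 4826 = 7641$)
$U = -17868$ ($U = \left(7641 - 9314\right) - 16195 = -1673 - 16195 = -17868$)
$\frac{78224}{U} = \frac{78224}{-17868} = 78224 \left(- \frac{1}{17868}\right) = - \frac{19556}{4467}$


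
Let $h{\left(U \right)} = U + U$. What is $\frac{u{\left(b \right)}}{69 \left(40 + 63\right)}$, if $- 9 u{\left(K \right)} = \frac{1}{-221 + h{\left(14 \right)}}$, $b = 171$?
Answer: $\frac{1}{12344859} \approx 8.1005 \cdot 10^{-8}$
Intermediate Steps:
$h{\left(U \right)} = 2 U$
$u{\left(K \right)} = \frac{1}{1737}$ ($u{\left(K \right)} = - \frac{1}{9 \left(-221 + 2 \cdot 14\right)} = - \frac{1}{9 \left(-221 + 28\right)} = - \frac{1}{9 \left(-193\right)} = \left(- \frac{1}{9}\right) \left(- \frac{1}{193}\right) = \frac{1}{1737}$)
$\frac{u{\left(b \right)}}{69 \left(40 + 63\right)} = \frac{1}{1737 \cdot 69 \left(40 + 63\right)} = \frac{1}{1737 \cdot 69 \cdot 103} = \frac{1}{1737 \cdot 7107} = \frac{1}{1737} \cdot \frac{1}{7107} = \frac{1}{12344859}$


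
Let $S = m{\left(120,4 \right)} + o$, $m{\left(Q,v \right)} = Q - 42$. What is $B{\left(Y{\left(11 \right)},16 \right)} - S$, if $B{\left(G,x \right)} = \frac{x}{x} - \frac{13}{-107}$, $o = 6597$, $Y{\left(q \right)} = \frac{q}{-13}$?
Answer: $- \frac{714105}{107} \approx -6673.9$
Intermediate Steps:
$m{\left(Q,v \right)} = -42 + Q$
$Y{\left(q \right)} = - \frac{q}{13}$ ($Y{\left(q \right)} = q \left(- \frac{1}{13}\right) = - \frac{q}{13}$)
$B{\left(G,x \right)} = \frac{120}{107}$ ($B{\left(G,x \right)} = 1 - - \frac{13}{107} = 1 + \frac{13}{107} = \frac{120}{107}$)
$S = 6675$ ($S = \left(-42 + 120\right) + 6597 = 78 + 6597 = 6675$)
$B{\left(Y{\left(11 \right)},16 \right)} - S = \frac{120}{107} - 6675 = - \frac{714105}{107}$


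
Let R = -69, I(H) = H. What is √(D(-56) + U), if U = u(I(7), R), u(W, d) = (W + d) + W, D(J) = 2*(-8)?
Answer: I*√71 ≈ 8.4261*I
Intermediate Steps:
D(J) = -16
u(W, d) = d + 2*W
U = -55 (U = -69 + 2*7 = -69 + 14 = -55)
√(D(-56) + U) = √(-16 - 55) = √(-71) = I*√71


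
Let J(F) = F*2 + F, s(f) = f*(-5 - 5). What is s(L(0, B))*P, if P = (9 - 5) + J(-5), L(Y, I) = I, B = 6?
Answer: 660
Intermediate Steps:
s(f) = -10*f (s(f) = f*(-10) = -10*f)
J(F) = 3*F (J(F) = 2*F + F = 3*F)
P = -11 (P = (9 - 5) + 3*(-5) = 4 - 15 = -11)
s(L(0, B))*P = -10*6*(-11) = -60*(-11) = 660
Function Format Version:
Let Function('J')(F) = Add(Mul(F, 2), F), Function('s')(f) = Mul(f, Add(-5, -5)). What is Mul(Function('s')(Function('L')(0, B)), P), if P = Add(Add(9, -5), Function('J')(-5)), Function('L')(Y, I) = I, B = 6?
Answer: 660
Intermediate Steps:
Function('s')(f) = Mul(-10, f) (Function('s')(f) = Mul(f, -10) = Mul(-10, f))
Function('J')(F) = Mul(3, F) (Function('J')(F) = Add(Mul(2, F), F) = Mul(3, F))
P = -11 (P = Add(Add(9, -5), Mul(3, -5)) = Add(4, -15) = -11)
Mul(Function('s')(Function('L')(0, B)), P) = Mul(Mul(-10, 6), -11) = Mul(-60, -11) = 660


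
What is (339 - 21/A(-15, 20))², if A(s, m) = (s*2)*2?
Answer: 46063369/400 ≈ 1.1516e+5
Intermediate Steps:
A(s, m) = 4*s (A(s, m) = (2*s)*2 = 4*s)
(339 - 21/A(-15, 20))² = (339 - 21/(4*(-15)))² = (339 - 21/(-60))² = (339 - 21*(-1/60))² = (339 + 7/20)² = (6787/20)² = 46063369/400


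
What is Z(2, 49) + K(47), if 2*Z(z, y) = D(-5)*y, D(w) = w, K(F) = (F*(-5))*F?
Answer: -22335/2 ≈ -11168.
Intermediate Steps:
K(F) = -5*F² (K(F) = (-5*F)*F = -5*F²)
Z(z, y) = -5*y/2 (Z(z, y) = (-5*y)/2 = -5*y/2)
Z(2, 49) + K(47) = -5/2*49 - 5*47² = -245/2 - 5*2209 = -245/2 - 11045 = -22335/2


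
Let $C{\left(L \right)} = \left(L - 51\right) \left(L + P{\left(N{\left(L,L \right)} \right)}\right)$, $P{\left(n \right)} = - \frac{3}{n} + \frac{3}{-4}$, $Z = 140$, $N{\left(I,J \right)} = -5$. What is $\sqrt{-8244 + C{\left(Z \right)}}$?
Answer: $\frac{\sqrt{420265}}{10} \approx 64.828$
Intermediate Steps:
$P{\left(n \right)} = - \frac{3}{4} - \frac{3}{n}$ ($P{\left(n \right)} = - \frac{3}{n} + 3 \left(- \frac{1}{4}\right) = - \frac{3}{n} - \frac{3}{4} = - \frac{3}{4} - \frac{3}{n}$)
$C{\left(L \right)} = \left(-51 + L\right) \left(- \frac{3}{20} + L\right)$ ($C{\left(L \right)} = \left(L - 51\right) \left(L - \left(\frac{3}{4} + \frac{3}{-5}\right)\right) = \left(-51 + L\right) \left(L - \frac{3}{20}\right) = \left(-51 + L\right) \left(- \frac{3}{20} + L\right)$)
$\sqrt{-8244 + C{\left(Z \right)}} = \sqrt{-8244 + \left(\frac{153}{20} + 140^{2} - 7161\right)} = \sqrt{-8244 + \left(\frac{153}{20} + 19600 - 7161\right)} = \sqrt{-8244 + \frac{248933}{20}} = \sqrt{\frac{84053}{20}} = \frac{\sqrt{420265}}{10}$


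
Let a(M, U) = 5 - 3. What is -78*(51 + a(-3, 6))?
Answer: -4134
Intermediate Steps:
a(M, U) = 2
-78*(51 + a(-3, 6)) = -78*(51 + 2) = -78*53 = -4134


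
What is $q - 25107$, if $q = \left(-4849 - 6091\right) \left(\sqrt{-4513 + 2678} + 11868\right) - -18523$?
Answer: $-129842504 - 10940 i \sqrt{1835} \approx -1.2984 \cdot 10^{8} - 4.6864 \cdot 10^{5} i$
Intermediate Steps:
$q = -129817397 - 10940 i \sqrt{1835}$ ($q = - 10940 \left(\sqrt{-1835} + 11868\right) + 18523 = - 10940 \left(i \sqrt{1835} + 11868\right) + 18523 = - 10940 \left(11868 + i \sqrt{1835}\right) + 18523 = \left(-129835920 - 10940 i \sqrt{1835}\right) + 18523 = -129817397 - 10940 i \sqrt{1835} \approx -1.2982 \cdot 10^{8} - 4.6864 \cdot 10^{5} i$)
$q - 25107 = \left(-129817397 - 10940 i \sqrt{1835}\right) - 25107 = -129842504 - 10940 i \sqrt{1835}$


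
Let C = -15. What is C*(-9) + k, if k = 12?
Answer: 147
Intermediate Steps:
C*(-9) + k = -15*(-9) + 12 = 135 + 12 = 147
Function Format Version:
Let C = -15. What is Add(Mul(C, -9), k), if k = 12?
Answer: 147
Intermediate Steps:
Add(Mul(C, -9), k) = Add(Mul(-15, -9), 12) = Add(135, 12) = 147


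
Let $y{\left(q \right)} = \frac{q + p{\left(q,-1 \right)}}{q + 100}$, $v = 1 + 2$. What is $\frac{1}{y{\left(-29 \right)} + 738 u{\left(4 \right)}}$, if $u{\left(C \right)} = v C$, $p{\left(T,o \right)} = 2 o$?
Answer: $\frac{71}{628745} \approx 0.00011292$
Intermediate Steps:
$v = 3$
$u{\left(C \right)} = 3 C$
$y{\left(q \right)} = \frac{-2 + q}{100 + q}$ ($y{\left(q \right)} = \frac{q + 2 \left(-1\right)}{q + 100} = \frac{q - 2}{100 + q} = \frac{-2 + q}{100 + q}$)
$\frac{1}{y{\left(-29 \right)} + 738 u{\left(4 \right)}} = \frac{1}{\frac{-2 - 29}{100 - 29} + 738 \cdot 3 \cdot 4} = \frac{1}{\frac{1}{71} \left(-31\right) + 738 \cdot 12} = \frac{1}{\frac{1}{71} \left(-31\right) + 8856} = \frac{1}{- \frac{31}{71} + 8856} = \frac{1}{\frac{628745}{71}} = \frac{71}{628745}$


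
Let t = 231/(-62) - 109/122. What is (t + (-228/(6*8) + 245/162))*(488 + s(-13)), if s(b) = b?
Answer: -2286554525/612684 ≈ -3732.0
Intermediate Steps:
t = -8735/1891 (t = 231*(-1/62) - 109*1/122 = -231/62 - 109/122 = -8735/1891 ≈ -4.6192)
(t + (-228/(6*8) + 245/162))*(488 + s(-13)) = (-8735/1891 + (-228/(6*8) + 245/162))*(488 - 13) = (-8735/1891 + (-228/48 + 245*(1/162)))*475 = (-8735/1891 + (-228*1/48 + 245/162))*475 = (-8735/1891 + (-19/4 + 245/162))*475 = (-8735/1891 - 1049/324)*475 = -4813799/612684*475 = -2286554525/612684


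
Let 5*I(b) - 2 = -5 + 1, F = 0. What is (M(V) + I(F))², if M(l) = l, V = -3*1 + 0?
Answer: 289/25 ≈ 11.560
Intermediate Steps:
I(b) = -⅖ (I(b) = ⅖ + (-5 + 1)/5 = ⅖ + (⅕)*(-4) = ⅖ - ⅘ = -⅖)
V = -3 (V = -3 + 0 = -3)
(M(V) + I(F))² = (-3 - ⅖)² = (-17/5)² = 289/25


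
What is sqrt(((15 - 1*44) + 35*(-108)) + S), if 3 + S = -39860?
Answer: 2*I*sqrt(10918) ≈ 208.98*I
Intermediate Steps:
S = -39863 (S = -3 - 39860 = -39863)
sqrt(((15 - 1*44) + 35*(-108)) + S) = sqrt(((15 - 1*44) + 35*(-108)) - 39863) = sqrt(((15 - 44) - 3780) - 39863) = sqrt((-29 - 3780) - 39863) = sqrt(-3809 - 39863) = sqrt(-43672) = 2*I*sqrt(10918)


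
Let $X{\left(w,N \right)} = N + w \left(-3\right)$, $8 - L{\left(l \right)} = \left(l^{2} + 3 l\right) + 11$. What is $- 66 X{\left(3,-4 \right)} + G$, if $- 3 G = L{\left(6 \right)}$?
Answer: $877$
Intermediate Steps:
$L{\left(l \right)} = -3 - l^{2} - 3 l$ ($L{\left(l \right)} = 8 - \left(\left(l^{2} + 3 l\right) + 11\right) = 8 - \left(11 + l^{2} + 3 l\right) = -3 - l^{2} - 3 l$)
$G = 19$ ($G = - \frac{-3 - 6^{2} - 18}{3} = - \frac{-3 - 36 - 18}{3} = \left(- \frac{1}{3}\right) \left(-57\right) = 19$)
$X{\left(w,N \right)} = N - 3 w$
$- 66 X{\left(3,-4 \right)} + G = - 66 \left(-4 - 9\right) + 19 = \left(-66\right) \left(-13\right) + 19 = 858 + 19 = 877$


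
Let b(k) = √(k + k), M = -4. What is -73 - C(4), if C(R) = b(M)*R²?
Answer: -73 - 32*I*√2 ≈ -73.0 - 45.255*I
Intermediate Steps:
b(k) = √2*√k (b(k) = √(2*k) = √2*√k)
C(R) = 2*I*√2*R² (C(R) = (√2*√(-4))*R² = (√2*(2*I))*R² = (2*I*√2)*R² = 2*I*√2*R²)
-73 - C(4) = -73 - 2*I*√2*4² = -73 - 2*I*√2*16 = -73 - 32*I*√2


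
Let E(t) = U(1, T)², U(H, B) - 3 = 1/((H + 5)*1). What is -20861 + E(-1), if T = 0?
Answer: -750635/36 ≈ -20851.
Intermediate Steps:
U(H, B) = 3 + 1/(5 + H) (U(H, B) = 3 + 1/((H + 5)*1) = 3 + 1/(5 + H))
E(t) = 361/36 (E(t) = ((16 + 3*1)/(5 + 1))² = ((16 + 3)/6)² = ((⅙)*19)² = (19/6)² = 361/36)
-20861 + E(-1) = -20861 + 361/36 = -750635/36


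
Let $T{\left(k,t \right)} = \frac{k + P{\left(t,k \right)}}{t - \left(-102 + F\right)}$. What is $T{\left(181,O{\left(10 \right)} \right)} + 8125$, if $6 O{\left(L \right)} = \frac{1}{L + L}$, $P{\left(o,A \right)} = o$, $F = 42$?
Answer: $\frac{58529846}{7201} \approx 8128.0$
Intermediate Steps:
$O{\left(L \right)} = \frac{1}{12 L}$ ($O{\left(L \right)} = \frac{1}{6 \left(L + L\right)} = \frac{1}{6 \cdot 2 L} = \frac{\frac{1}{2} \frac{1}{L}}{6} = \frac{1}{12 L}$)
$T{\left(k,t \right)} = \frac{k + t}{60 + t}$ ($T{\left(k,t \right)} = \frac{k + t}{t + \left(102 - 42\right)} = \frac{k + t}{t + 60} = \frac{k + t}{60 + t}$)
$T{\left(181,O{\left(10 \right)} \right)} + 8125 = \frac{181 + \frac{1}{12 \cdot 10}}{60 + \frac{1}{12 \cdot 10}} + 8125 = \frac{181 + \frac{1}{12} \cdot \frac{1}{10}}{60 + \frac{1}{12} \cdot \frac{1}{10}} + 8125 = \frac{181 + \frac{1}{120}}{60 + \frac{1}{120}} + 8125 = \frac{1}{\frac{7201}{120}} \cdot \frac{21721}{120} + 8125 = \frac{120}{7201} \cdot \frac{21721}{120} + 8125 = \frac{21721}{7201} + 8125 = \frac{58529846}{7201}$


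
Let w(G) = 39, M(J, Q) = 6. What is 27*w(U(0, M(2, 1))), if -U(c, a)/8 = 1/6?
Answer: 1053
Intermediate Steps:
U(c, a) = -4/3 (U(c, a) = -8/6 = -8*⅙ = -4/3)
27*w(U(0, M(2, 1))) = 27*39 = 1053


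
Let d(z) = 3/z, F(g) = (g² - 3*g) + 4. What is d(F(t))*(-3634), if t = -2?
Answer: -5451/7 ≈ -778.71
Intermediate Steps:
F(g) = 4 + g² - 3*g
d(F(t))*(-3634) = (3/(4 + (-2)² - 3*(-2)))*(-3634) = (3/(4 + 4 + 6))*(-3634) = (3/14)*(-3634) = -5451/7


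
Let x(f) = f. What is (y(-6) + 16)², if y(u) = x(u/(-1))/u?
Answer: 225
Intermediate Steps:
y(u) = -1 (y(u) = (u/(-1))/u = (u*(-1))/u = (-u)/u = -1)
(y(-6) + 16)² = (-1 + 16)² = 15² = 225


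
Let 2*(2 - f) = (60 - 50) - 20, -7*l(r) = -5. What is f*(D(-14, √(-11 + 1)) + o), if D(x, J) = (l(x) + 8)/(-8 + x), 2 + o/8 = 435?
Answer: 533395/22 ≈ 24245.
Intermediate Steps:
l(r) = 5/7 (l(r) = -⅐*(-5) = 5/7)
o = 3464 (o = -16 + 8*435 = -16 + 3480 = 3464)
D(x, J) = 61/(7*(-8 + x)) (D(x, J) = (5/7 + 8)/(-8 + x) = 61/(7*(-8 + x)))
f = 7 (f = 2 - ((60 - 50) - 20)/2 = 2 - (10 - 20)/2 = 2 - ½*(-10) = 2 + 5 = 7)
f*(D(-14, √(-11 + 1)) + o) = 7*(61/(7*(-8 - 14)) + 3464) = 7*((61/7)/(-22) + 3464) = 7*((61/7)*(-1/22) + 3464) = 7*(-61/154 + 3464) = 7*(533395/154) = 533395/22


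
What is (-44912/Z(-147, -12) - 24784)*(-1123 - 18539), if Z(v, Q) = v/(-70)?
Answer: 907807648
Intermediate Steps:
Z(v, Q) = -v/70 (Z(v, Q) = v*(-1/70) = -v/70)
(-44912/Z(-147, -12) - 24784)*(-1123 - 18539) = (-44912/((-1/70*(-147))) - 24784)*(-1123 - 18539) = (-44912/21/10 - 24784)*(-19662) = (-44912*10/21 - 24784)*(-19662) = (-64160/3 - 24784)*(-19662) = -138512/3*(-19662) = 907807648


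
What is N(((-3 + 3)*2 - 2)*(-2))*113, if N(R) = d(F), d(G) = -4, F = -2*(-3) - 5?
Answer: -452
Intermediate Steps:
F = 1 (F = 6 - 5 = 1)
N(R) = -4
N(((-3 + 3)*2 - 2)*(-2))*113 = -4*113 = -452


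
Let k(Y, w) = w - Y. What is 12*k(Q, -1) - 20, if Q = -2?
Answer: -8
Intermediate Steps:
12*k(Q, -1) - 20 = 12*(-1 - 1*(-2)) - 20 = 12*(-1 + 2) - 20 = 12*1 - 20 = 12 - 20 = -8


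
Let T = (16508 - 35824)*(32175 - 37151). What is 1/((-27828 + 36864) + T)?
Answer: 1/96125452 ≈ 1.0403e-8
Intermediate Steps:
T = 96116416 (T = -19316*(-4976) = 96116416)
1/((-27828 + 36864) + T) = 1/((-27828 + 36864) + 96116416) = 1/(9036 + 96116416) = 1/96125452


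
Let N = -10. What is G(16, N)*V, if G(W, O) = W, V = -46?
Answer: -736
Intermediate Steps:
G(16, N)*V = 16*(-46) = -736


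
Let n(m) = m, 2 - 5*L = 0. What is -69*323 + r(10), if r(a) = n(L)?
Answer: -111433/5 ≈ -22287.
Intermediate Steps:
L = ⅖ (L = ⅖ - ⅕*0 = ⅖ + 0 = ⅖ ≈ 0.40000)
r(a) = ⅖
-69*323 + r(10) = -69*323 + ⅖ = -22287 + ⅖ = -111433/5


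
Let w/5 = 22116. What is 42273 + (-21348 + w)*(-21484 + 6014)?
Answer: -1380376767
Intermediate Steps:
w = 110580 (w = 5*22116 = 110580)
42273 + (-21348 + w)*(-21484 + 6014) = 42273 + (-21348 + 110580)*(-21484 + 6014) = 42273 + 89232*(-15470) = 42273 - 1380419040 = -1380376767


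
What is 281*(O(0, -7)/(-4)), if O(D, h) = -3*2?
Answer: 843/2 ≈ 421.50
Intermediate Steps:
O(D, h) = -6
281*(O(0, -7)/(-4)) = 281*(-6/(-4)) = 281*(-6*(-1/4)) = 281*(3/2) = 843/2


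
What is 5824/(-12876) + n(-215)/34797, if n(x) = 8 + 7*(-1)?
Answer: -16887071/37337181 ≈ -0.45229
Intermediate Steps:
n(x) = 1 (n(x) = 8 - 7 = 1)
5824/(-12876) + n(-215)/34797 = 5824/(-12876) + 1/34797 = 5824*(-1/12876) + 1*(1/34797) = -1456/3219 + 1/34797 = -16887071/37337181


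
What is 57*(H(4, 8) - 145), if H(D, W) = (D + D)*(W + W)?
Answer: -969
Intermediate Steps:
H(D, W) = 4*D*W (H(D, W) = (2*D)*(2*W) = 4*D*W)
57*(H(4, 8) - 145) = 57*(4*4*8 - 145) = 57*(128 - 145) = 57*(-17) = -969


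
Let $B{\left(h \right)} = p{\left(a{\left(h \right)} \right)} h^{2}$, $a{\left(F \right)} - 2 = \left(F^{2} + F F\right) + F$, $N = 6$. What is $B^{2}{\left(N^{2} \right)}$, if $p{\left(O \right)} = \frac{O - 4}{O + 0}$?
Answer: $\frac{2895605915904}{1729225} \approx 1.6745 \cdot 10^{6}$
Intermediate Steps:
$a{\left(F \right)} = 2 + F + 2 F^{2}$ ($a{\left(F \right)} = 2 + \left(\left(F^{2} + F F\right) + F\right) = 2 + \left(\left(F^{2} + F^{2}\right) + F\right) = 2 + \left(2 F^{2} + F\right) = 2 + \left(F + 2 F^{2}\right) = 2 + F + 2 F^{2}$)
$p{\left(O \right)} = \frac{-4 + O}{O}$
$B{\left(h \right)} = \frac{h^{2} \left(-2 + h + 2 h^{2}\right)}{2 + h + 2 h^{2}}$ ($B{\left(h \right)} = \frac{-4 + \left(2 + h + 2 h^{2}\right)}{2 + h + 2 h^{2}} h^{2} = \frac{-2 + h + 2 h^{2}}{2 + h + 2 h^{2}} h^{2} = \frac{h^{2} \left(-2 + h + 2 h^{2}\right)}{2 + h + 2 h^{2}}$)
$B^{2}{\left(N^{2} \right)} = \left(\frac{\left(6^{2}\right)^{2} \left(-2 + 6^{2} + 2 \left(6^{2}\right)^{2}\right)}{2 + 6^{2} + 2 \left(6^{2}\right)^{2}}\right)^{2} = \left(\frac{36^{2} \left(-2 + 36 + 2 \cdot 36^{2}\right)}{2 + 36 + 2 \cdot 36^{2}}\right)^{2} = \left(\frac{1296 \left(-2 + 36 + 2 \cdot 1296\right)}{2 + 36 + 2 \cdot 1296}\right)^{2} = \left(\frac{1296 \left(-2 + 36 + 2592\right)}{2 + 36 + 2592}\right)^{2} = \left(1296 \cdot \frac{1}{2630} \cdot 2626\right)^{2} = \left(\frac{1701648}{1315}\right)^{2} = \frac{2895605915904}{1729225}$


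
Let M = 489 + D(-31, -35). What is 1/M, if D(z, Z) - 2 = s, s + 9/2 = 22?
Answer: 2/1017 ≈ 0.0019666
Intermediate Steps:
s = 35/2 (s = -9/2 + 22 = 35/2 ≈ 17.500)
D(z, Z) = 39/2 (D(z, Z) = 2 + 35/2 = 39/2)
M = 1017/2 (M = 489 + 39/2 = 1017/2 ≈ 508.50)
1/M = 1/(1017/2) = 2/1017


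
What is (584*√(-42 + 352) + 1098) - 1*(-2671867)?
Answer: 2672965 + 584*√310 ≈ 2.6832e+6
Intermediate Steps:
(584*√(-42 + 352) + 1098) - 1*(-2671867) = (584*√310 + 1098) + 2671867 = (1098 + 584*√310) + 2671867 = 2672965 + 584*√310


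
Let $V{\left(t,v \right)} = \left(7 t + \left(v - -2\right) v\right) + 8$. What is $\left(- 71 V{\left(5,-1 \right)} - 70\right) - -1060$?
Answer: $-1992$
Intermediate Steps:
$V{\left(t,v \right)} = 8 + 7 t + v \left(2 + v\right)$ ($V{\left(t,v \right)} = \left(7 t + \left(v + 2\right) v\right) + 8 = \left(7 t + \left(2 + v\right) v\right) + 8 = \left(7 t + v \left(2 + v\right)\right) + 8 = 8 + 7 t + v \left(2 + v\right)$)
$\left(- 71 V{\left(5,-1 \right)} - 70\right) - -1060 = \left(- 71 \left(8 + \left(-1\right)^{2} + 2 \left(-1\right) + 7 \cdot 5\right) - 70\right) - -1060 = \left(- 71 \left(8 + 1 - 2 + 35\right) - 70\right) + 1060 = \left(\left(-71\right) 42 - 70\right) + 1060 = \left(-2982 - 70\right) + 1060 = -3052 + 1060 = -1992$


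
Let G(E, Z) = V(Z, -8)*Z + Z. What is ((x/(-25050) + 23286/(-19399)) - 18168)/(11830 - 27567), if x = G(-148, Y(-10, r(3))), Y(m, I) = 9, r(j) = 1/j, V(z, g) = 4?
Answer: 588615469257/509821045210 ≈ 1.1546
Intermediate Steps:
G(E, Z) = 5*Z (G(E, Z) = 4*Z + Z = 5*Z)
x = 45 (x = 5*9 = 45)
((x/(-25050) + 23286/(-19399)) - 18168)/(11830 - 27567) = ((45/(-25050) + 23286/(-19399)) - 18168)/(11830 - 27567) = ((45*(-1/25050) + 23286*(-1/19399)) - 18168)/(-15737) = ((-3/1670 - 23286/19399) - 18168)*(-1/15737) = (-38945817/32396330 - 18168)*(-1/15737) = -588615469257/32396330*(-1/15737) = 588615469257/509821045210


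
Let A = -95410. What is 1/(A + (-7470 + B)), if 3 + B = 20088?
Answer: -1/82795 ≈ -1.2078e-5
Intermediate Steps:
B = 20085 (B = -3 + 20088 = 20085)
1/(A + (-7470 + B)) = 1/(-95410 + (-7470 + 20085)) = 1/(-95410 + 12615) = 1/(-82795) = -1/82795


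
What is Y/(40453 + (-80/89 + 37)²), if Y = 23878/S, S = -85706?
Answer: -94568819/14173697543446 ≈ -6.6721e-6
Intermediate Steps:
Y = -11939/42853 (Y = 23878/(-85706) = 23878*(-1/85706) = -11939/42853 ≈ -0.27860)
Y/(40453 + (-80/89 + 37)²) = -11939/(42853*(40453 + (-80/89 + 37)²)) = -11939/(42853*(40453 + (3213/89)²)) = -11939/(42853*(40453 + 10323369/7921)) = -11939/(42853*330751582/7921) = -11939/42853*7921/330751582 = -94568819/14173697543446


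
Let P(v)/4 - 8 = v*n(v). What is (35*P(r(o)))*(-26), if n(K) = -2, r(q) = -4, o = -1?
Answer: -58240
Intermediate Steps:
P(v) = 32 - 8*v (P(v) = 32 + 4*(v*(-2)) = 32 + 4*(-2*v) = 32 - 8*v)
(35*P(r(o)))*(-26) = (35*(32 - 8*(-4)))*(-26) = (35*(32 + 32))*(-26) = (35*64)*(-26) = 2240*(-26) = -58240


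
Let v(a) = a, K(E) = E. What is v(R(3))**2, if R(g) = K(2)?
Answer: 4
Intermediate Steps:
R(g) = 2
v(R(3))**2 = 2**2 = 4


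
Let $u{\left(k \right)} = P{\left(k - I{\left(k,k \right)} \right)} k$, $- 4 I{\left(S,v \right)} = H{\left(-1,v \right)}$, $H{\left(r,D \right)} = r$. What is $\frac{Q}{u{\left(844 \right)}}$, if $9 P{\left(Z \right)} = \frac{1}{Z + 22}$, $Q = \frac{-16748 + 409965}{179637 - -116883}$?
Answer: $\frac{4085131413}{333683840} \approx 12.243$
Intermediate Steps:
$I{\left(S,v \right)} = \frac{1}{4}$ ($I{\left(S,v \right)} = \left(- \frac{1}{4}\right) \left(-1\right) = \frac{1}{4}$)
$Q = \frac{393217}{296520}$ ($Q = \frac{393217}{179637 + \left(-92436 + 209319\right)} = \frac{393217}{179637 + 116883} = \frac{393217}{296520} \approx 1.3261$)
$P{\left(Z \right)} = \frac{1}{9 \left(22 + Z\right)}$ ($P{\left(Z \right)} = \frac{1}{9 \left(Z + 22\right)} = \frac{1}{9 \left(22 + Z\right)}$)
$u{\left(k \right)} = \frac{k}{9 \left(\frac{87}{4} + k\right)}$ ($u{\left(k \right)} = \frac{1}{9 \left(22 + \left(k - \frac{1}{4}\right)\right)} k = \frac{1}{9 \left(22 + \left(- \frac{1}{4} + k\right)\right)} k = \frac{1}{9 \left(\frac{87}{4} + k\right)} k = \frac{k}{9 \left(\frac{87}{4} + k\right)}$)
$\frac{Q}{u{\left(844 \right)}} = \frac{393217}{296520 \cdot \frac{4}{9} \cdot 844 \frac{1}{87 + 4 \cdot 844}} = \frac{393217}{296520 \cdot \frac{4}{9} \cdot 844 \frac{1}{87 + 3376}} = \frac{393217}{296520 \cdot \frac{4}{9} \cdot 844 \cdot \frac{1}{3463}} = \frac{393217}{296520 \cdot \frac{3376}{31167}} = \frac{393217}{296520} \cdot \frac{31167}{3376} = \frac{4085131413}{333683840}$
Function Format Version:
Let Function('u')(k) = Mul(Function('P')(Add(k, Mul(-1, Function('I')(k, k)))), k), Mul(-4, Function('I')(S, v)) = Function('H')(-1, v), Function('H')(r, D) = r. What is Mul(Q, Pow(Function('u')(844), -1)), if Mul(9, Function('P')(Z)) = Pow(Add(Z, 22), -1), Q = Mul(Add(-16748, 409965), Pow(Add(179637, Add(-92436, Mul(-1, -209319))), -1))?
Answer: Rational(4085131413, 333683840) ≈ 12.243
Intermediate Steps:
Function('I')(S, v) = Rational(1, 4) (Function('I')(S, v) = Mul(Rational(-1, 4), -1) = Rational(1, 4))
Q = Rational(393217, 296520) (Q = Mul(393217, Pow(Add(179637, Add(-92436, 209319)), -1)) = Mul(393217, Pow(Add(179637, 116883), -1)) = Mul(393217, Pow(296520, -1)) = Mul(393217, Rational(1, 296520)) = Rational(393217, 296520) ≈ 1.3261)
Function('P')(Z) = Mul(Rational(1, 9), Pow(Add(22, Z), -1)) (Function('P')(Z) = Mul(Rational(1, 9), Pow(Add(Z, 22), -1)) = Mul(Rational(1, 9), Pow(Add(22, Z), -1)))
Function('u')(k) = Mul(Rational(1, 9), k, Pow(Add(Rational(87, 4), k), -1)) (Function('u')(k) = Mul(Mul(Rational(1, 9), Pow(Add(22, Add(k, Mul(-1, Rational(1, 4)))), -1)), k) = Mul(Mul(Rational(1, 9), Pow(Add(22, Add(k, Rational(-1, 4))), -1)), k) = Mul(Mul(Rational(1, 9), Pow(Add(22, Add(Rational(-1, 4), k)), -1)), k) = Mul(Mul(Rational(1, 9), Pow(Add(Rational(87, 4), k), -1)), k) = Mul(Rational(1, 9), k, Pow(Add(Rational(87, 4), k), -1)))
Mul(Q, Pow(Function('u')(844), -1)) = Mul(Rational(393217, 296520), Pow(Mul(Rational(4, 9), 844, Pow(Add(87, Mul(4, 844)), -1)), -1)) = Mul(Rational(393217, 296520), Pow(Mul(Rational(4, 9), 844, Pow(Add(87, 3376), -1)), -1)) = Mul(Rational(393217, 296520), Pow(Mul(Rational(4, 9), 844, Pow(3463, -1)), -1)) = Mul(Rational(393217, 296520), Pow(Mul(Rational(4, 9), 844, Rational(1, 3463)), -1)) = Mul(Rational(393217, 296520), Pow(Rational(3376, 31167), -1)) = Mul(Rational(393217, 296520), Rational(31167, 3376)) = Rational(4085131413, 333683840)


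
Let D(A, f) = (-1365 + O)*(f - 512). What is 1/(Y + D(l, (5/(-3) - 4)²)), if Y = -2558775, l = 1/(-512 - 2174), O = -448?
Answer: -9/15198628 ≈ -5.9216e-7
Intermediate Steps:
l = -1/2686 (l = 1/(-2686) = -1/2686 ≈ -0.00037230)
D(A, f) = 928256 - 1813*f (D(A, f) = (-1365 - 448)*(f - 512) = -1813*(-512 + f) = 928256 - 1813*f)
1/(Y + D(l, (5/(-3) - 4)²)) = 1/(-2558775 + (928256 - 1813*(5/(-3) - 4)²)) = 1/(-2558775 + (928256 - 1813*(5*(-⅓) - 4)²)) = 1/(-2558775 + (928256 - 1813*(-5/3 - 4)²)) = 1/(-2558775 + (928256 - 1813*(-17/3)²)) = 1/(-2558775 + (928256 - 1813*289/9)) = 1/(-2558775 + (928256 - 523957/9)) = 1/(-2558775 + 7830347/9) = 1/(-15198628/9) = -9/15198628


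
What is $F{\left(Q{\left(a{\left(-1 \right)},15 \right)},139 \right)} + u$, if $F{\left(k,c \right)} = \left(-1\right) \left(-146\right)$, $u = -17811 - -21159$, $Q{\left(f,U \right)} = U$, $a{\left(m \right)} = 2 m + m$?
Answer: $3494$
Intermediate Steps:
$a{\left(m \right)} = 3 m$
$u = 3348$ ($u = -17811 + 21159 = 3348$)
$F{\left(k,c \right)} = 146$
$F{\left(Q{\left(a{\left(-1 \right)},15 \right)},139 \right)} + u = 146 + 3348 = 3494$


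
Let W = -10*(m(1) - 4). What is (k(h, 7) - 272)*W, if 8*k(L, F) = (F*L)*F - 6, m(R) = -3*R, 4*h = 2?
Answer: -151025/8 ≈ -18878.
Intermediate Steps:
h = 1/2 (h = (1/4)*2 = 1/2 ≈ 0.50000)
W = 70 (W = -10*(-3*1 - 4) = -10*(-3 - 4) = -10*(-7) = 70)
k(L, F) = -3/4 + L*F**2/8 (k(L, F) = ((F*L)*F - 6)/8 = (L*F**2 - 6)/8 = (-6 + L*F**2)/8 = -3/4 + L*F**2/8)
(k(h, 7) - 272)*W = ((-3/4 + (1/8)*(1/2)*7**2) - 272)*70 = ((-3/4 + (1/8)*(1/2)*49) - 272)*70 = ((-3/4 + 49/16) - 272)*70 = (37/16 - 272)*70 = -4315/16*70 = -151025/8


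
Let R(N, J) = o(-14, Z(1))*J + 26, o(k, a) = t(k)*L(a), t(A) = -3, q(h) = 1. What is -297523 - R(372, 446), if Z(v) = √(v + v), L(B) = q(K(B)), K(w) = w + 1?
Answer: -296211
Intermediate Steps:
K(w) = 1 + w
L(B) = 1
Z(v) = √2*√v (Z(v) = √(2*v) = √2*√v)
o(k, a) = -3 (o(k, a) = -3*1 = -3)
R(N, J) = 26 - 3*J (R(N, J) = -3*J + 26 = 26 - 3*J)
-297523 - R(372, 446) = -297523 - (26 - 3*446) = -297523 - (26 - 1338) = -297523 - 1*(-1312) = -297523 + 1312 = -296211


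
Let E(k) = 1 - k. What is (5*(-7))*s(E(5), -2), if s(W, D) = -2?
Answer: 70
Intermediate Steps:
(5*(-7))*s(E(5), -2) = (5*(-7))*(-2) = -35*(-2) = 70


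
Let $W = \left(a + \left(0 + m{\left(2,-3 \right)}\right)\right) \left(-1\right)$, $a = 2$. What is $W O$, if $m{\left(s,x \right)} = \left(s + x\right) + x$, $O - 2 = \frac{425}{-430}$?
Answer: $\frac{87}{43} \approx 2.0233$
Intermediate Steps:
$O = \frac{87}{86}$ ($O = 2 + \frac{425}{-430} = 2 + 425 \left(- \frac{1}{430}\right) = 2 - \frac{85}{86} = \frac{87}{86} \approx 1.0116$)
$m{\left(s,x \right)} = s + 2 x$
$W = 2$ ($W = \left(2 + \left(0 + \left(2 + 2 \left(-3\right)\right)\right)\right) \left(-1\right) = \left(2 + \left(0 + \left(2 - 6\right)\right)\right) \left(-1\right) = \left(2 + \left(0 - 4\right)\right) \left(-1\right) = \left(2 - 4\right) \left(-1\right) = \left(-2\right) \left(-1\right) = 2$)
$W O = 2 \cdot \frac{87}{86} = \frac{87}{43}$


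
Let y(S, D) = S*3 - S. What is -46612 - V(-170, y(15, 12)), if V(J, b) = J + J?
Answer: -46272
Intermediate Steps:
y(S, D) = 2*S (y(S, D) = 3*S - S = 2*S)
V(J, b) = 2*J
-46612 - V(-170, y(15, 12)) = -46612 - 2*(-170) = -46612 - 1*(-340) = -46612 + 340 = -46272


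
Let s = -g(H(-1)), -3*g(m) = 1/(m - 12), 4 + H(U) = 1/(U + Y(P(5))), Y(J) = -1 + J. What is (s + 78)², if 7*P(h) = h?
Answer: 138650625/22801 ≈ 6080.9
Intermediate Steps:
P(h) = h/7
H(U) = -4 + 1/(-2/7 + U) (H(U) = -4 + 1/(U + (-1 + (⅐)*5)) = -4 + 1/(U + (-1 + 5/7)) = -4 + 1/(U - 2/7) = -4 + 1/(-2/7 + U))
g(m) = -1/(3*(-12 + m)) (g(m) = -1/(3*(m - 12)) = -1/(3*(-12 + m)))
s = -3/151 (s = -(-1)/(-36 + 3*((15 - 28*(-1))/(-2 + 7*(-1)))) = -(-1)/(-36 + 3*((15 + 28)/(-2 - 7))) = -(-1)/(-36 + 3*(43/(-9))) = -(-1)/(-36 + 3*(-⅑*43)) = -(-1)/(-36 + 3*(-43/9)) = -(-1)/(-36 - 43/3) = -(-1)/(-151/3) = -(-1)*(-3)/151 = -1*3/151 = -3/151 ≈ -0.019868)
(s + 78)² = (-3/151 + 78)² = (11775/151)² = 138650625/22801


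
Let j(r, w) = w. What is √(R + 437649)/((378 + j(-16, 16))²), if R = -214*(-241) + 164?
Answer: √489387/155236 ≈ 0.0045064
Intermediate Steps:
R = 51738 (R = 51574 + 164 = 51738)
√(R + 437649)/((378 + j(-16, 16))²) = √(51738 + 437649)/((378 + 16)²) = √489387/(394²) = √489387/155236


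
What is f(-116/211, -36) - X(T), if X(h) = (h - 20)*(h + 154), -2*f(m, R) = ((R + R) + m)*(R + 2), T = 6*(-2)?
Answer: 698548/211 ≈ 3310.7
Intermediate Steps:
T = -12
f(m, R) = -(2 + R)*(m + 2*R)/2 (f(m, R) = -((R + R) + m)*(R + 2)/2 = -(2*R + m)*(2 + R)/2 = -(m + 2*R)*(2 + R)/2 = -(2 + R)*(m + 2*R)/2)
X(h) = (-20 + h)*(154 + h)
f(-116/211, -36) - X(T) = (-(-116)/211 - 1*(-36)**2 - 2*(-36) - 1/2*(-36)*(-116/211)) - (-3080 + (-12)**2 + 134*(-12)) = (-(-116)/211 - 1*1296 + 72 - 1/2*(-36)*(-116*1/211)) - (-3080 + 144 - 1608) = (-1*(-116/211) - 1296 + 72 - 1/2*(-36)*(-116/211)) - 1*(-4544) = (116/211 - 1296 + 72 - 2088/211) + 4544 = -260236/211 + 4544 = 698548/211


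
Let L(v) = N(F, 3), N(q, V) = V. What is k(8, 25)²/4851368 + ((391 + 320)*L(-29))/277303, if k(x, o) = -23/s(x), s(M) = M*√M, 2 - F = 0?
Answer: 5298306280615/688793037058048 ≈ 0.0076922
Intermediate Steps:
F = 2 (F = 2 - 1*0 = 2 + 0 = 2)
s(M) = M^(3/2)
k(x, o) = -23/x^(3/2)
L(v) = 3
k(8, 25)²/4851368 + ((391 + 320)*L(-29))/277303 = (-23*√2/32)²/4851368 + ((391 + 320)*3)/277303 = (-23*√2/32)²*(1/4851368) + (711*3)*(1/277303) = (-23*√2/32)²*(1/4851368) + 2133*(1/277303) = (529/512)*(1/4851368) + 2133/277303 = 529/2483900416 + 2133/277303 = 5298306280615/688793037058048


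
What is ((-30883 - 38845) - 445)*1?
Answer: -70173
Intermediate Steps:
((-30883 - 38845) - 445)*1 = (-69728 - 445)*1 = -70173*1 = -70173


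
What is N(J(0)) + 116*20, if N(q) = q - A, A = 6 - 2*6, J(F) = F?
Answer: 2326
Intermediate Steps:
A = -6 (A = 6 - 12 = -6)
N(q) = 6 + q (N(q) = q - 1*(-6) = q + 6 = 6 + q)
N(J(0)) + 116*20 = (6 + 0) + 116*20 = 6 + 2320 = 2326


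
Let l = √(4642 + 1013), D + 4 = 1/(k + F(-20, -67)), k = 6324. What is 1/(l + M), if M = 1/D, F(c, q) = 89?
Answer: 164499863/3720800718086 + 657973801*√5655/3720800718086 ≈ 0.013342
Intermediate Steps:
D = -25651/6413 (D = -4 + 1/(6324 + 89) = -4 + 1/6413 = -25651/6413 ≈ -3.9998)
l = √5655 ≈ 75.200
M = -6413/25651 (M = 1/(-25651/6413) = -6413/25651 ≈ -0.25001)
1/(l + M) = 1/(√5655 - 6413/25651) = 1/(-6413/25651 + √5655)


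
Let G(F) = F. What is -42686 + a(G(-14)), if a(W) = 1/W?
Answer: -597605/14 ≈ -42686.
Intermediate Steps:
-42686 + a(G(-14)) = -42686 + 1/(-14) = -42686 - 1/14 = -597605/14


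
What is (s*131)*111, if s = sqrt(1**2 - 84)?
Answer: 14541*I*sqrt(83) ≈ 1.3247e+5*I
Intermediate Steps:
s = I*sqrt(83) (s = sqrt(1 - 84) = sqrt(-83) = I*sqrt(83) ≈ 9.1104*I)
(s*131)*111 = ((I*sqrt(83))*131)*111 = (131*I*sqrt(83))*111 = 14541*I*sqrt(83)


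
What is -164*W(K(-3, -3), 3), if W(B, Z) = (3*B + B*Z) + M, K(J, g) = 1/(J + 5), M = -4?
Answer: 164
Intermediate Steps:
K(J, g) = 1/(5 + J)
W(B, Z) = -4 + 3*B + B*Z (W(B, Z) = (3*B + B*Z) - 4 = -4 + 3*B + B*Z)
-164*W(K(-3, -3), 3) = -164*(-4 + 3/(5 - 3) + 3/(5 - 3)) = -164*(-4 + 3/2 + 3/2) = -164*(-1) = 164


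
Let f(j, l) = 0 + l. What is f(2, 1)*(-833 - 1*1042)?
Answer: -1875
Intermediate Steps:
f(j, l) = l
f(2, 1)*(-833 - 1*1042) = 1*(-833 - 1*1042) = 1*(-833 - 1042) = 1*(-1875) = -1875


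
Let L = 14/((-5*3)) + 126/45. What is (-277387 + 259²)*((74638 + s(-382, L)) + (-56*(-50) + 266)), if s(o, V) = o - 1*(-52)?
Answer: -16272216444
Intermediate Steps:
L = 28/15 (L = 14/(-15) + 126*(1/45) = 14*(-1/15) + 14/5 = -14/15 + 14/5 = 28/15 ≈ 1.8667)
s(o, V) = 52 + o (s(o, V) = o + 52 = 52 + o)
(-277387 + 259²)*((74638 + s(-382, L)) + (-56*(-50) + 266)) = (-277387 + 259²)*((74638 + (52 - 382)) + (-56*(-50) + 266)) = (-277387 + 67081)*((74638 - 330) + (2800 + 266)) = -210306*(74308 + 3066) = -210306*77374 = -16272216444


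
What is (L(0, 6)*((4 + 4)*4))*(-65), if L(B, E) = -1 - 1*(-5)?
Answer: -8320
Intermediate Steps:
L(B, E) = 4 (L(B, E) = -1 + 5 = 4)
(L(0, 6)*((4 + 4)*4))*(-65) = (4*((4 + 4)*4))*(-65) = (4*(8*4))*(-65) = (4*32)*(-65) = 128*(-65) = -8320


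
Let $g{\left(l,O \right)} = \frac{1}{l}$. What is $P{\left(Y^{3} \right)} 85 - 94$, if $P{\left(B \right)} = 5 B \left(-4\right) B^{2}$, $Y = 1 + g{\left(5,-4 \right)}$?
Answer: $- \frac{692627078}{78125} \approx -8865.6$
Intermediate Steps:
$Y = \frac{6}{5}$ ($Y = 1 + \frac{1}{5} = \frac{6}{5} \approx 1.2$)
$P{\left(B \right)} = - 20 B^{3}$ ($P{\left(B \right)} = - 20 B B^{2} = - 20 B^{3}$)
$P{\left(Y^{3} \right)} 85 - 94 = - 20 \left(\left(\frac{6}{5}\right)^{3}\right)^{3} \cdot 85 - 94 = - 20 \left(\frac{216}{125}\right)^{3} \cdot 85 - 94 = \left(-20\right) \frac{10077696}{1953125} \cdot 85 - 94 = \left(- \frac{40310784}{390625}\right) 85 - 94 = - \frac{685283328}{78125} - 94 = - \frac{692627078}{78125}$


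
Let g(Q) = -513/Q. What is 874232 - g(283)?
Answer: 247408169/283 ≈ 8.7423e+5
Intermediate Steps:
874232 - g(283) = 874232 - (-513)/283 = 874232 - 1*(-513/283) = 874232 + 513/283 = 247408169/283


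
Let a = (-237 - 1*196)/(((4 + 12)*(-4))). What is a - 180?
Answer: -11087/64 ≈ -173.23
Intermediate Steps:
a = 433/64 (a = (-237 - 196)/((16*(-4))) = -433/(-64) = -433*(-1/64) = 433/64 ≈ 6.7656)
a - 180 = 433/64 - 180 = -11087/64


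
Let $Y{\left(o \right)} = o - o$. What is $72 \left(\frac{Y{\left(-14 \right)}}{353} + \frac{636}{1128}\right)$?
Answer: $\frac{1908}{47} \approx 40.596$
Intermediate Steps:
$Y{\left(o \right)} = 0$
$72 \left(\frac{Y{\left(-14 \right)}}{353} + \frac{636}{1128}\right) = 72 \left(\frac{0}{353} + \frac{636}{1128}\right) = 72 \left(0 \cdot \frac{1}{353} + 636 \cdot \frac{1}{1128}\right) = 72 \left(0 + \frac{53}{94}\right) = 72 \cdot \frac{53}{94} = \frac{1908}{47}$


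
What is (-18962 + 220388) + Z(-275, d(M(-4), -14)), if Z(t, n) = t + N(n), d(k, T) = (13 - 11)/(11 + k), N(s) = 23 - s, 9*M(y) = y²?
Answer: 23134992/115 ≈ 2.0117e+5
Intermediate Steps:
M(y) = y²/9
d(k, T) = 2/(11 + k)
Z(t, n) = 23 + t - n (Z(t, n) = t + (23 - n) = 23 + t - n)
(-18962 + 220388) + Z(-275, d(M(-4), -14)) = (-18962 + 220388) + (23 - 275 - 2/(11 + (⅑)*(-4)²)) = 201426 + (23 - 275 - 2/(11 + (⅑)*16)) = 201426 + (23 - 275 - 2/(11 + 16/9)) = 201426 + (23 - 275 - 2/115/9) = 201426 + (23 - 275 - 2*9/115) = 201426 + (23 - 275 - 1*18/115) = 201426 + (23 - 275 - 18/115) = 201426 - 28998/115 = 23134992/115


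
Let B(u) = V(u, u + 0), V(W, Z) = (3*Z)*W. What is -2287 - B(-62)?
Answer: -13819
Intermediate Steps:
V(W, Z) = 3*W*Z
B(u) = 3*u**2 (B(u) = 3*u*(u + 0) = 3*u*u = 3*u**2)
-2287 - B(-62) = -2287 - 3*(-62)**2 = -2287 - 3*3844 = -2287 - 1*11532 = -2287 - 11532 = -13819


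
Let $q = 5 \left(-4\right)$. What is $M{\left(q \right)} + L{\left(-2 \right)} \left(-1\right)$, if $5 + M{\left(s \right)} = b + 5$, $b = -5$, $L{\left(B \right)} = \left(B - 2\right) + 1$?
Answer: $-2$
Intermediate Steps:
$L{\left(B \right)} = -1 + B$ ($L{\left(B \right)} = \left(-2 + B\right) + 1 = -1 + B$)
$q = -20$
$M{\left(s \right)} = -5$ ($M{\left(s \right)} = -5 + \left(-5 + 5\right) = -5 + 0 = -5$)
$M{\left(q \right)} + L{\left(-2 \right)} \left(-1\right) = -5 + \left(-1 - 2\right) \left(-1\right) = -5 - -3 = -5 + 3 = -2$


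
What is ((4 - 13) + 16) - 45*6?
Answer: -263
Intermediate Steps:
((4 - 13) + 16) - 45*6 = (-9 + 16) - 270 = 7 - 270 = -263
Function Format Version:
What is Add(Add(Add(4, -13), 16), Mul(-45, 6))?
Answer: -263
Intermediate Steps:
Add(Add(Add(4, -13), 16), Mul(-45, 6)) = Add(Add(-9, 16), -270) = Add(7, -270) = -263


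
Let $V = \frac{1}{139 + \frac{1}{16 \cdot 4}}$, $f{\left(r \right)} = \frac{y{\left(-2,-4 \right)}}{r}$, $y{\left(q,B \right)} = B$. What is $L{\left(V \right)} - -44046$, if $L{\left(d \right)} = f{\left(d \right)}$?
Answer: $\frac{695839}{16} \approx 43490.0$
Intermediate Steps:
$f{\left(r \right)} = - \frac{4}{r}$
$V = \frac{64}{8897}$ ($V = \frac{1}{139 + \frac{1}{64}} = \frac{1}{\frac{8897}{64}} = \frac{64}{8897} \approx 0.0071934$)
$L{\left(d \right)} = - \frac{4}{d}$
$L{\left(V \right)} - -44046 = - \frac{4}{\frac{64}{8897}} - -44046 = \left(-4\right) \frac{8897}{64} + 44046 = - \frac{8897}{16} + 44046 = \frac{695839}{16}$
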